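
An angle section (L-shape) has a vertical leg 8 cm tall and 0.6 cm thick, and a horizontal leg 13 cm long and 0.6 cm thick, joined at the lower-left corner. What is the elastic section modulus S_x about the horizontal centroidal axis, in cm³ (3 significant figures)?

Decompose the section into non-overlapping parts with the origin at the bottom-left of its bounding rectangle.
Vertical leg: 0.6 × 8, A = 4.8 cm², y = 4 cm, Ī = 25.6 cm⁴.
Horizontal leg (remainder): 12.4 × 0.6, A = 7.44 cm², y = 0.3 cm, Ī = 0.2232 cm⁴.
Centroid: ȳ = ΣA·y / ΣA = 1.751 cm.
Transfer each piece to the horizontal centroidal axis using Ī + A·d² with d = y − 1.751:
  vertical leg: d = 2.249 cm → contributes +49.879 cm⁴
  horizontal leg (remainder): d = -1.451 cm → contributes +15.887 cm⁴
Total I = 65.766 cm⁴.
Extreme fibre distance c = 6.249 cm; S = I/c = 10.524 cm³.

S_x ≈ 10.5 cm³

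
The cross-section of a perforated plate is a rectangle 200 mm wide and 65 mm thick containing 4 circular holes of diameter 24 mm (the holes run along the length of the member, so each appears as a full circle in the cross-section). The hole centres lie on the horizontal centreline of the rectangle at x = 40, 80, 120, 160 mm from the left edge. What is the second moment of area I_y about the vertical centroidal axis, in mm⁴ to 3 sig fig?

Treat the section as a set of non-overlapping primitives; coordinates are from the bounding-box lower-left.
Plate: 200 × 65, A = 13 000 mm², x = 100 mm, Ī = 43 333 333 mm⁴.
Hole 1 (subtracted): ⌀24, A = 452.39 mm², x = 40 mm, Ī = 16 286 mm⁴.
Hole 2 (subtracted): ⌀24, A = 452.39 mm², x = 80 mm, Ī = 16 286 mm⁴.
Hole 3 (subtracted): ⌀24, A = 452.39 mm², x = 120 mm, Ī = 16 286 mm⁴.
Hole 4 (subtracted): ⌀24, A = 452.39 mm², x = 160 mm, Ī = 16 286 mm⁴.
By symmetry the centroid is at mid-width, x̄ = 100 mm.
Transfer each piece to the vertical centroidal axis using Ī + A·d² with d = x − 100:
  plate: d = 0 mm → contributes +43 333 333 mm⁴
  hole 1: d = -60 mm → contributes −1 644 888 mm⁴
  hole 2: d = -20 mm → contributes −197 242 mm⁴
  hole 3: d = 20 mm → contributes −197 242 mm⁴
  hole 4: d = 60 mm → contributes −1 644 888 mm⁴
Total I = 39 649 075 mm⁴.

I_y ≈ 3.96 × 10⁷ mm⁴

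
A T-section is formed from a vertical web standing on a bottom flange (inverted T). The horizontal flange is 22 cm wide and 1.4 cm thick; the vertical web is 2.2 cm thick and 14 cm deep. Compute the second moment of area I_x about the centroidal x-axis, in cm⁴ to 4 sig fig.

Break the section into simple shapes (no overlaps), measuring from the bottom-left corner of the bounding box.
Flange: 22 × 1.4, A = 30.8 cm², y = 0.7 cm, Ī = 5.03067 cm⁴.
Web: 2.2 × 14, A = 30.8 cm², y = 8.4 cm, Ī = 503.067 cm⁴.
Centroid: ȳ = ΣA·y / ΣA = 4.55 cm.
Transfer each piece to the centroidal x-axis using Ī + A·d² with d = y − 4.55:
  flange: d = -3.85 cm → contributes +461.564 cm⁴
  web: d = 3.85 cm → contributes +959.6 cm⁴
Total I = 1421.16 cm⁴.

I_x ≈ 1421 cm⁴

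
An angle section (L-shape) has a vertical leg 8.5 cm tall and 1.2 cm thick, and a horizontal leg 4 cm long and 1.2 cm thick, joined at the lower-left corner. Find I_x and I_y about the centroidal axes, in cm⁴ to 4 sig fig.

Split into non-overlapping primitives; take the origin at the lower-left of the bounding box.
Vertical leg: 1.2 × 8.5, A = 10.2 cm², y = 4.25 cm, Ī = 61.4125 cm⁴.
Horizontal leg (remainder): 2.8 × 1.2, A = 3.36 cm², y = 0.6 cm, Ī = 0.4032 cm⁴.
Centroid: ȳ = ΣA·y / ΣA = 3.34558 cm.
Transfer each piece to the centroidal x-axis using Ī + A·d² with d = y − 3.34558:
  vertical leg: d = 0.904425 cm → contributes +69.7559 cm⁴
  horizontal leg (remainder): d = -2.74558 cm → contributes +25.7315 cm⁴
Total I = 95.4874 cm⁴.
For the y-axis: x̄ = 1.09558 cm.
Repeating about the centroidal y-axis gives I_y = 13.5289 cm⁴.

I_x ≈ 95.49 cm⁴, I_y ≈ 13.53 cm⁴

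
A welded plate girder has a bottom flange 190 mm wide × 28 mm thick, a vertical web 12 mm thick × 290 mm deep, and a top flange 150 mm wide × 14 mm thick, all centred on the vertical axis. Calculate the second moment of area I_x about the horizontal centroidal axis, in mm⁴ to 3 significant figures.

Break the section into simple shapes (no overlaps), measuring from the bottom-left corner of the bounding box.
Bottom plate: 190 × 28, A = 5 320 mm², y = 14 mm, Ī = 347 573 mm⁴.
Web plate: 12 × 290, A = 3 480 mm², y = 173 mm, Ī = 24 389 000 mm⁴.
Top plate: 150 × 14, A = 2 100 mm², y = 325 mm, Ī = 34 300 mm⁴.
Centroid: ȳ = ΣA·y / ΣA = 124.68 mm.
Transfer each piece to the horizontal centroidal axis using Ī + A·d² with d = y − 124.68:
  bottom plate: d = -110.68 mm → contributes +65 518 770 mm⁴
  web plate: d = 48.319 mm → contributes +32 513 935 mm⁴
  top plate: d = 200.32 mm → contributes +84 302 698 mm⁴
Total I = 182 335 402 mm⁴.

I_x ≈ 1.82 × 10⁸ mm⁴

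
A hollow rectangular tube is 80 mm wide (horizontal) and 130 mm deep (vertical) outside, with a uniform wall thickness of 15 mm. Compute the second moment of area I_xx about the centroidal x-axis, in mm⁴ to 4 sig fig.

I_xx ≈ 1.048 × 10⁷ mm⁴

Treat the section as a set of non-overlapping primitives; coordinates are from the bounding-box lower-left.
Outer rectangle: 80 × 130, A = 10 400 mm², y = 65 mm, Ī = 14 646 667 mm⁴.
Inner void (subtracted): 50 × 100, A = 5 000 mm², y = 65 mm, Ī = 4 166 667 mm⁴.
By symmetry the centroid is at mid-height, ȳ = 65 mm.
All pieces are centred on the centroidal x-axis, so I = ΣĪ (holes subtracted) = 10 480 000 mm⁴.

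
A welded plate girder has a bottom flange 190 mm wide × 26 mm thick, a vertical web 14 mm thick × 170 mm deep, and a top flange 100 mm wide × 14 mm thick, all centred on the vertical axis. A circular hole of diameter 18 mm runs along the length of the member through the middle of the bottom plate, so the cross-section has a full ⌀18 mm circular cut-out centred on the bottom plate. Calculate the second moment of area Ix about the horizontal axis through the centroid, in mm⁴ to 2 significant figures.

Decompose the section into non-overlapping parts with the origin at the bottom-left of its bounding rectangle.
Bottom plate: 190 × 26, A = 4 940 mm², y = 13 mm, Ī = 278 287 mm⁴.
Web plate: 14 × 170, A = 2 380 mm², y = 111 mm, Ī = 5 731 833 mm⁴.
Top plate: 100 × 14, A = 1 400 mm², y = 203 mm, Ī = 22 867 mm⁴.
Hole (subtracted): ⌀18, A = 254.5 mm², y = 13 mm, Ī = 5 153 mm⁴.
Centroid: ȳ = ΣA·y / ΣA = 71.97 mm.
Transfer each piece to the horizontal axis through the centroid using Ī + A·d² with d = y − 71.97:
  bottom plate: d = -58.97 mm → contributes +17 458 846 mm⁴
  web plate: d = 39.03 mm → contributes +9 356 778 mm⁴
  top plate: d = 131 mm → contributes +24 058 074 mm⁴
  hole: d = -58.97 mm → contributes −890 157 mm⁴
Total I = 49 983 541 mm⁴.

Ix ≈ 5.0 × 10⁷ mm⁴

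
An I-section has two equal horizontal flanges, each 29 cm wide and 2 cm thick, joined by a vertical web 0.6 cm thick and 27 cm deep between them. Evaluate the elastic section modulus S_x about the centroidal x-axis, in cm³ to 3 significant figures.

Break the section into simple shapes (no overlaps), measuring from the bottom-left corner of the bounding box.
Bottom flange: 29 × 2, A = 58 cm², y = 1 cm, Ī = 19.333 cm⁴.
Web: 0.6 × 27, A = 16.2 cm², y = 15.5 cm, Ī = 984.15 cm⁴.
Top flange: 29 × 2, A = 58 cm², y = 30 cm, Ī = 19.333 cm⁴.
By symmetry the centroid is at mid-height, ȳ = 15.5 cm.
Transfer each piece to the centroidal x-axis using Ī + A·d² with d = y − 15.5:
  bottom flange: d = -14.5 cm → contributes +12 214 cm⁴
  web: d = 0 cm → contributes +984.15 cm⁴
  top flange: d = 14.5 cm → contributes +12 214 cm⁴
Total I = 25 412 cm⁴.
Extreme fibre distance c = 15.5 cm; S = I/c = 1639.5 cm³.

S_x ≈ 1640 cm³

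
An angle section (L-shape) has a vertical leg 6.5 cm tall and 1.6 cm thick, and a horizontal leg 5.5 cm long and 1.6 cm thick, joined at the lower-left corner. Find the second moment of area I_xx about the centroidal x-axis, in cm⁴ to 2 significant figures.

Decompose the section into non-overlapping parts with the origin at the bottom-left of its bounding rectangle.
Vertical leg: 1.6 × 6.5, A = 10.4 cm², y = 3.25 cm, Ī = 36.62 cm⁴.
Horizontal leg (remainder): 3.9 × 1.6, A = 6.24 cm², y = 0.8 cm, Ī = 1.331 cm⁴.
Centroid: ȳ = ΣA·y / ΣA = 2.331 cm.
Transfer each piece to the centroidal x-axis using Ī + A·d² with d = y − 2.331:
  vertical leg: d = 0.9188 cm → contributes +45.4 cm⁴
  horizontal leg (remainder): d = -1.531 cm → contributes +15.96 cm⁴
Total I = 61.36 cm⁴.

I_xx ≈ 61 cm⁴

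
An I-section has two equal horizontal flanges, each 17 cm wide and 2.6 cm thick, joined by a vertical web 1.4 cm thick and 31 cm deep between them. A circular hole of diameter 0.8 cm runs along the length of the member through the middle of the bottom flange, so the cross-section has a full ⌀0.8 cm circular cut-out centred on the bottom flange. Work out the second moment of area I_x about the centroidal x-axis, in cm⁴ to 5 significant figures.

I_x ≈ 2.8333 × 10⁴ cm⁴

Break the section into simple shapes (no overlaps), measuring from the bottom-left corner of the bounding box.
Bottom flange: 17 × 2.6, A = 44.2 cm², y = 1.3 cm, Ī = 24.89933 cm⁴.
Web: 1.4 × 31, A = 43.4 cm², y = 18.1 cm, Ī = 3475.617 cm⁴.
Top flange: 17 × 2.6, A = 44.2 cm², y = 34.9 cm, Ī = 24.89933 cm⁴.
Hole (subtracted): ⌀0.8, A = 0.5026548 cm², y = 1.3 cm, Ī = 0.02010619 cm⁴.
Centroid: ȳ = ΣA·y / ΣA = 18.16432 cm.
Transfer each piece to the centroidal x-axis using Ī + A·d² with d = y − 18.16432:
  bottom flange: d = -16.86432 cm → contributes +12595.61 cm⁴
  web: d = -0.06431662 cm → contributes +3475.796 cm⁴
  top flange: d = 16.73568 cm → contributes +12404.57 cm⁴
  hole: d = -16.86432 cm → contributes −142.9777 cm⁴
Total I = 28 333 cm⁴.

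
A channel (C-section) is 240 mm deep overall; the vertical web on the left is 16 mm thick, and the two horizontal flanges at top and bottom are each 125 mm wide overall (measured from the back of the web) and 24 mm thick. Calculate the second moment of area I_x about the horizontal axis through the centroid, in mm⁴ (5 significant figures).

I_x ≈ 7.9709 × 10⁷ mm⁴

Break the section into simple shapes (no overlaps), measuring from the bottom-left corner of the bounding box.
Web: 16 × 240, A = 3 840 mm², y = 120 mm, Ī = 18 432 000 mm⁴.
Top flange (beyond web): 109 × 24, A = 2 616 mm², y = 228 mm, Ī = 125 568 mm⁴.
Bottom flange (beyond web): 109 × 24, A = 2 616 mm², y = 12 mm, Ī = 125 568 mm⁴.
By symmetry the centroid is at mid-height, ȳ = 120 mm.
Transfer each piece to the horizontal axis through the centroid using Ī + A·d² with d = y − 120:
  web: d = 0 mm → contributes +18 432 000 mm⁴
  top flange (beyond web): d = 108 mm → contributes +30 638 592 mm⁴
  bottom flange (beyond web): d = -108 mm → contributes +30 638 592 mm⁴
Total I = 79 709 184 mm⁴.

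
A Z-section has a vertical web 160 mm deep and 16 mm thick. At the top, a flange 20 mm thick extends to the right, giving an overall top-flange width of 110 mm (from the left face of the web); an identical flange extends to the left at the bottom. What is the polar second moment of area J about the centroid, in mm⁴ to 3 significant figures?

J ≈ 3.82 × 10⁷ mm⁴

Break the section into simple shapes (no overlaps), measuring from the bottom-left corner of the bounding box.
Web: 16 × 160, A = 2 560 mm², y = 80 mm, Ī = 5 461 333 mm⁴.
Top flange (beyond web): 94 × 20, A = 1 880 mm², y = 150 mm, Ī = 62 667 mm⁴.
Bottom flange (beyond web): 94 × 20, A = 1 880 mm², y = 10 mm, Ī = 62 667 mm⁴.
Centroid: ȳ = ΣA·y / ΣA = 80 mm.
Transfer each piece to the centroidal x-axis using Ī + A·d² with d = y − 80:
  web: d = 0 mm → contributes +5 461 333 mm⁴
  top flange (beyond web): d = 70 mm → contributes +9 274 667 mm⁴
  bottom flange (beyond web): d = -70 mm → contributes +9 274 667 mm⁴
Total I = 24 010 667 mm⁴.
For the y-axis: x̄ = 102 mm.
Repeating about the centroidal y-axis gives I_y = 14 197 227 mm⁴.
Polar second moment: J = I_x + I_y = 38 207 893 mm⁴.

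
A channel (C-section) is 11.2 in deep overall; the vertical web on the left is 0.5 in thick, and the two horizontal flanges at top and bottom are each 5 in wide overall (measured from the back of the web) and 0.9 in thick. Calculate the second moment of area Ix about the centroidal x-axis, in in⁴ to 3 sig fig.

Split into non-overlapping primitives; take the origin at the lower-left of the bounding box.
Web: 0.5 × 11.2, A = 5.6 in², y = 5.6 in, Ī = 58.539 in⁴.
Top flange (beyond web): 4.5 × 0.9, A = 4.05 in², y = 10.75 in, Ī = 0.27338 in⁴.
Bottom flange (beyond web): 4.5 × 0.9, A = 4.05 in², y = 0.45 in, Ī = 0.27338 in⁴.
By symmetry the centroid is at mid-height, ȳ = 5.6 in.
Transfer each piece to the centroidal x-axis using Ī + A·d² with d = y − 5.6:
  web: d = 0 in → contributes +58.539 in⁴
  top flange (beyond web): d = 5.15 in → contributes +107.69 in⁴
  bottom flange (beyond web): d = -5.15 in → contributes +107.69 in⁴
Total I = 273.92 in⁴.

Ix ≈ 274 in⁴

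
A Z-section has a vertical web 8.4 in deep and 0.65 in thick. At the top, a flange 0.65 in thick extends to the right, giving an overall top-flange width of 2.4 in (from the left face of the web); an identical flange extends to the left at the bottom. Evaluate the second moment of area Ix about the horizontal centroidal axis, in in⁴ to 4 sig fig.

Ix ≈ 66.35 in⁴

Split into non-overlapping primitives; take the origin at the lower-left of the bounding box.
Web: 0.65 × 8.4, A = 5.46 in², y = 4.2 in, Ī = 32.1048 in⁴.
Top flange (beyond web): 1.75 × 0.65, A = 1.1375 in², y = 8.075 in, Ī = 0.0400495 in⁴.
Bottom flange (beyond web): 1.75 × 0.65, A = 1.1375 in², y = 0.325 in, Ī = 0.0400495 in⁴.
Centroid: ȳ = ΣA·y / ΣA = 4.2 in.
Transfer each piece to the horizontal centroidal axis using Ī + A·d² with d = y − 4.2:
  web: d = 0 in → contributes +32.1048 in⁴
  top flange (beyond web): d = 3.875 in → contributes +17.1203 in⁴
  bottom flange (beyond web): d = -3.875 in → contributes +17.1203 in⁴
Total I = 66.3454 in⁴.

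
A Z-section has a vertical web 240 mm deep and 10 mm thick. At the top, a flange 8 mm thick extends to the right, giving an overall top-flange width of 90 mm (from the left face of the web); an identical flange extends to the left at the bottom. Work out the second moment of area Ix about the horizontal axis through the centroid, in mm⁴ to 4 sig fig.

Decompose the section into non-overlapping parts with the origin at the bottom-left of its bounding rectangle.
Web: 10 × 240, A = 2 400 mm², y = 120 mm, Ī = 11 520 000 mm⁴.
Top flange (beyond web): 80 × 8, A = 640 mm², y = 236 mm, Ī = 3413.33 mm⁴.
Bottom flange (beyond web): 80 × 8, A = 640 mm², y = 4 mm, Ī = 3413.33 mm⁴.
Centroid: ȳ = ΣA·y / ΣA = 120 mm.
Transfer each piece to the horizontal axis through the centroid using Ī + A·d² with d = y − 120:
  web: d = 0 mm → contributes +11 520 000 mm⁴
  top flange (beyond web): d = 116 mm → contributes +8 615 253 mm⁴
  bottom flange (beyond web): d = -116 mm → contributes +8 615 253 mm⁴
Total I = 28 750 507 mm⁴.

Ix ≈ 2.875 × 10⁷ mm⁴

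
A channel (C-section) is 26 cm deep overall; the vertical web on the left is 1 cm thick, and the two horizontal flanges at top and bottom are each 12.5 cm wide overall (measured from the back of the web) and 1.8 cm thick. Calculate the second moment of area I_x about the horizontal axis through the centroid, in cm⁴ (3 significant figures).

Split into non-overlapping primitives; take the origin at the lower-left of the bounding box.
Web: 1 × 26, A = 26 cm², y = 13 cm, Ī = 1464.7 cm⁴.
Top flange (beyond web): 11.5 × 1.8, A = 20.7 cm², y = 25.1 cm, Ī = 5.589 cm⁴.
Bottom flange (beyond web): 11.5 × 1.8, A = 20.7 cm², y = 0.9 cm, Ī = 5.589 cm⁴.
By symmetry the centroid is at mid-height, ȳ = 13 cm.
Transfer each piece to the horizontal axis through the centroid using Ī + A·d² with d = y − 13:
  web: d = 0 cm → contributes +1464.7 cm⁴
  top flange (beyond web): d = 12.1 cm → contributes +3036.3 cm⁴
  bottom flange (beyond web): d = -12.1 cm → contributes +3036.3 cm⁴
Total I = 7537.2 cm⁴.

I_x ≈ 7540 cm⁴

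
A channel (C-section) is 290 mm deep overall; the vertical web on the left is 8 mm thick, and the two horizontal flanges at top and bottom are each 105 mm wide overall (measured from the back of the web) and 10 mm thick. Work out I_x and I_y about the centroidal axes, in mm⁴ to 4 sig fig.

I_x ≈ 5.430 × 10⁷ mm⁴, I_y ≈ 4.446 × 10⁶ mm⁴

Break the section into simple shapes (no overlaps), measuring from the bottom-left corner of the bounding box.
Web: 8 × 290, A = 2 320 mm², y = 145 mm, Ī = 16 259 333 mm⁴.
Top flange (beyond web): 97 × 10, A = 970 mm², y = 285 mm, Ī = 8083.33 mm⁴.
Bottom flange (beyond web): 97 × 10, A = 970 mm², y = 5 mm, Ī = 8083.33 mm⁴.
By symmetry the centroid is at mid-height, ȳ = 145 mm.
Transfer each piece to the centroidal x-axis using Ī + A·d² with d = y − 145:
  web: d = 0 mm → contributes +16 259 333 mm⁴
  top flange (beyond web): d = 140 mm → contributes +19 020 083 mm⁴
  bottom flange (beyond web): d = -140 mm → contributes +19 020 083 mm⁴
Total I = 54 299 500 mm⁴.
For the y-axis: x̄ = 27.9085 mm.
Repeating about the centroidal y-axis gives I_y = 4 445 544 mm⁴.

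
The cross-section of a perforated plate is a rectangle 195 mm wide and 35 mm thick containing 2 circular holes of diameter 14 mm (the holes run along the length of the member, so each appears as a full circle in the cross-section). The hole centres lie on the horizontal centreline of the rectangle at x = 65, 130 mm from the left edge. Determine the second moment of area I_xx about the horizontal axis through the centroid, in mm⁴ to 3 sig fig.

Break the section into simple shapes (no overlaps), measuring from the bottom-left corner of the bounding box.
Plate: 195 × 35, A = 6 825 mm², y = 17.5 mm, Ī = 696 719 mm⁴.
Hole 1 (subtracted): ⌀14, A = 153.94 mm², y = 17.5 mm, Ī = 1885.7 mm⁴.
Hole 2 (subtracted): ⌀14, A = 153.94 mm², y = 17.5 mm, Ī = 1885.7 mm⁴.
By symmetry the centroid is at mid-height, ȳ = 17.5 mm.
All pieces are centred on the horizontal axis through the centroid, so I = ΣĪ (holes subtracted) = 692 947 mm⁴.

I_xx ≈ 6.93 × 10⁵ mm⁴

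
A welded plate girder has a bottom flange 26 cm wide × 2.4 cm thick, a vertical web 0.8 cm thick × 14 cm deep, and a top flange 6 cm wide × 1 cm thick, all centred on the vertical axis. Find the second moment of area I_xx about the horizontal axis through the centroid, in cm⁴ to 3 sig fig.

I_xx ≈ 2010 cm⁴

Split into non-overlapping primitives; take the origin at the lower-left of the bounding box.
Bottom plate: 26 × 2.4, A = 62.4 cm², y = 1.2 cm, Ī = 29.952 cm⁴.
Web plate: 0.8 × 14, A = 11.2 cm², y = 9.4 cm, Ī = 182.93 cm⁴.
Top plate: 6 × 1, A = 6 cm², y = 16.9 cm, Ī = 0.5 cm⁴.
Centroid: ȳ = ΣA·y / ΣA = 3.5372 cm.
Transfer each piece to the horizontal axis through the centroid using Ī + A·d² with d = y − 3.5372:
  bottom plate: d = -2.3372 cm → contributes +370.81 cm⁴
  web plate: d = 5.8628 cm → contributes +567.91 cm⁴
  top plate: d = 13.363 cm → contributes +1071.9 cm⁴
Total I = 2010.6 cm⁴.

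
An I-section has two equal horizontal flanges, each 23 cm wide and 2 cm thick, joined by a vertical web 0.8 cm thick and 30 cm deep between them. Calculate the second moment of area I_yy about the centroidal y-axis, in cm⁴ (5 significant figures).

Decompose the section into non-overlapping parts with the origin at the bottom-left of its bounding rectangle.
Bottom flange: 23 × 2, A = 46 cm², x = 11.5 cm, Ī = 2027.833 cm⁴.
Web: 0.8 × 30, A = 24 cm², x = 11.5 cm, Ī = 1.28 cm⁴.
Top flange: 23 × 2, A = 46 cm², x = 11.5 cm, Ī = 2027.833 cm⁴.
By symmetry the centroid is at mid-width, x̄ = 11.5 cm.
All pieces are centred on the centroidal y-axis, so I = ΣĪ = 4056.947 cm⁴.

I_yy ≈ 4056.9 cm⁴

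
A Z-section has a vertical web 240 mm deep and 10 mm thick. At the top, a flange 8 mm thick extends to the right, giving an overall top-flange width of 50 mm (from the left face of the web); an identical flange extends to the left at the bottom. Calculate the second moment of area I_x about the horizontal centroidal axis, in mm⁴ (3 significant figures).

Decompose the section into non-overlapping parts with the origin at the bottom-left of its bounding rectangle.
Web: 10 × 240, A = 2 400 mm², y = 120 mm, Ī = 11 520 000 mm⁴.
Top flange (beyond web): 40 × 8, A = 320 mm², y = 236 mm, Ī = 1706.7 mm⁴.
Bottom flange (beyond web): 40 × 8, A = 320 mm², y = 4 mm, Ī = 1706.7 mm⁴.
Centroid: ȳ = ΣA·y / ΣA = 120 mm.
Transfer each piece to the horizontal centroidal axis using Ī + A·d² with d = y − 120:
  web: d = 0 mm → contributes +11 520 000 mm⁴
  top flange (beyond web): d = 116 mm → contributes +4 307 627 mm⁴
  bottom flange (beyond web): d = -116 mm → contributes +4 307 627 mm⁴
Total I = 20 135 253 mm⁴.

I_x ≈ 2.01 × 10⁷ mm⁴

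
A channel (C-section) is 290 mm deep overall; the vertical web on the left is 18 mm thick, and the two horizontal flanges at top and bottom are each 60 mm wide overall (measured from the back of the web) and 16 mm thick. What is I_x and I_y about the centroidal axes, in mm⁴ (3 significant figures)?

I_x ≈ 6.18 × 10⁷ mm⁴, I_y ≈ 1.30 × 10⁶ mm⁴

Break the section into simple shapes (no overlaps), measuring from the bottom-left corner of the bounding box.
Web: 18 × 290, A = 5 220 mm², y = 145 mm, Ī = 36 583 500 mm⁴.
Top flange (beyond web): 42 × 16, A = 672 mm², y = 282 mm, Ī = 14 336 mm⁴.
Bottom flange (beyond web): 42 × 16, A = 672 mm², y = 8 mm, Ī = 14 336 mm⁴.
By symmetry the centroid is at mid-height, ȳ = 145 mm.
Transfer each piece to the centroidal x-axis using Ī + A·d² with d = y − 145:
  web: d = 0 mm → contributes +36 583 500 mm⁴
  top flange (beyond web): d = 137 mm → contributes +12 627 104 mm⁴
  bottom flange (beyond web): d = -137 mm → contributes +12 627 104 mm⁴
Total I = 61 837 708 mm⁴.
For the y-axis: x̄ = 15.143 mm.
Repeating about the centroidal y-axis gives I_y = 1 300 439 mm⁴.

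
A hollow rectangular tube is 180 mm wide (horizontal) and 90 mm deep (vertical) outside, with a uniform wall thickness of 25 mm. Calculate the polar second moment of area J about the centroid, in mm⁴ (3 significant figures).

Treat the section as a set of non-overlapping primitives; coordinates are from the bounding-box lower-left.
Outer rectangle: 180 × 90, A = 16 200 mm², y = 45 mm, Ī = 10 935 000 mm⁴.
Inner void (subtracted): 130 × 40, A = 5 200 mm², y = 45 mm, Ī = 693 333 mm⁴.
By symmetry the centroid is at mid-height, ȳ = 45 mm.
All pieces are centred on the centroidal x-axis, so I = ΣĪ (holes subtracted) = 10 241 667 mm⁴.
Repeating about the centroidal y-axis gives I_y = 36 416 667 mm⁴.
Polar second moment: J = I_x + I_y = 46 658 333 mm⁴.

J ≈ 4.67 × 10⁷ mm⁴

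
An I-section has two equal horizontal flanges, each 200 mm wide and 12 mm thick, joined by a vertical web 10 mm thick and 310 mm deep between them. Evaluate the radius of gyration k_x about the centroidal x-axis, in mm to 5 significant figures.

Decompose the section into non-overlapping parts with the origin at the bottom-left of its bounding rectangle.
Bottom flange: 200 × 12, A = 2 400 mm², y = 6 mm, Ī = 28 800 mm⁴.
Web: 10 × 310, A = 3 100 mm², y = 167 mm, Ī = 24 825 833 mm⁴.
Top flange: 200 × 12, A = 2 400 mm², y = 328 mm, Ī = 28 800 mm⁴.
By symmetry the centroid is at mid-height, ȳ = 167 mm.
Transfer each piece to the centroidal x-axis using Ī + A·d² with d = y − 167:
  bottom flange: d = -161 mm → contributes +62 239 200 mm⁴
  web: d = 0 mm → contributes +24 825 833 mm⁴
  top flange: d = 161 mm → contributes +62 239 200 mm⁴
Total I = 149 304 233 mm⁴.
Radius of gyration: k = √(I/A) = √(149 304 233 / 7 900) = 137.4746 mm.

k_x ≈ 137.47 mm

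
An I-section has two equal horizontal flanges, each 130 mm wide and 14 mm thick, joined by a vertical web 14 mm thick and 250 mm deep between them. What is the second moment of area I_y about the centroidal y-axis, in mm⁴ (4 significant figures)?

Split into non-overlapping primitives; take the origin at the lower-left of the bounding box.
Bottom flange: 130 × 14, A = 1 820 mm², x = 65 mm, Ī = 2 563 167 mm⁴.
Web: 14 × 250, A = 3 500 mm², x = 65 mm, Ī = 57166.7 mm⁴.
Top flange: 130 × 14, A = 1 820 mm², x = 65 mm, Ī = 2 563 167 mm⁴.
By symmetry the centroid is at mid-width, x̄ = 65 mm.
All pieces are centred on the centroidal y-axis, so I = ΣĪ = 5 183 500 mm⁴.

I_y ≈ 5.184 × 10⁶ mm⁴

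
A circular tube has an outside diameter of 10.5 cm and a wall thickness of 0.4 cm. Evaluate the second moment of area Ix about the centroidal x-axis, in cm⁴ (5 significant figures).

Treat the section as a set of non-overlapping primitives; coordinates are from the bounding-box lower-left.
Outer circle: ⌀10.5, A = 86.59015 cm², y = 5.25 cm, Ī = 596.6602 cm⁴.
Bore (subtracted): ⌀9.7, A = 73.89811 cm², y = 5.25 cm, Ī = 434.5671 cm⁴.
By symmetry the centroid is at mid-height, ȳ = 5.25 cm.
All pieces are centred on the centroidal x-axis, so I = ΣĪ (holes subtracted) = 162.0931 cm⁴.

Ix ≈ 162.09 cm⁴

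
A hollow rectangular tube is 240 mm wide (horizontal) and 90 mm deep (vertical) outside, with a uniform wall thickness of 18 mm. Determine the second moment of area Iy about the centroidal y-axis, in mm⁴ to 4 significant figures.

Treat the section as a set of non-overlapping primitives; coordinates are from the bounding-box lower-left.
Outer rectangle: 240 × 90, A = 21 600 mm², x = 120 mm, Ī = 103 680 000 mm⁴.
Inner void (subtracted): 204 × 54, A = 11 016 mm², x = 120 mm, Ī = 38 203 488 mm⁴.
By symmetry the centroid is at mid-width, x̄ = 120 mm.
All pieces are centred on the centroidal y-axis, so I = ΣĪ (holes subtracted) = 65 476 512 mm⁴.

Iy ≈ 6.548 × 10⁷ mm⁴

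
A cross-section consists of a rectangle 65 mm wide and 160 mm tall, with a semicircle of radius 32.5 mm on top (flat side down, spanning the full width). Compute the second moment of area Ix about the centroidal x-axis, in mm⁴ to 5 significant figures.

Split into non-overlapping primitives; take the origin at the lower-left of the bounding box.
Rectangular body: 65 × 160, A = 10 400 mm², y = 80 mm, Ī = 22 186 667 mm⁴.
Semicircular cap: semicircle r = 32.5, A = 1659.154 mm², y = 173.7934 mm, Ī = 122451.9 mm⁴.
Centroid: ȳ = ΣA·y / ΣA = 92.90453 mm.
Transfer each piece to the centroidal x-axis using Ī + A·d² with d = y − 92.90453:
  rectangular body: d = -12.90453 mm → contributes +23 918 546 mm⁴
  semicircular cap: d = 80.8889 mm → contributes +10 978 317 mm⁴
Total I = 34 896 863 mm⁴.

Ix ≈ 3.4897 × 10⁷ mm⁴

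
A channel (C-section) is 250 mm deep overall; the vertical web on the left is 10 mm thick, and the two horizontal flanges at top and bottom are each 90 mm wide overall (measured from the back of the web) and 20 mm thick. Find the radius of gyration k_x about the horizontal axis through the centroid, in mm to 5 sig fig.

Split into non-overlapping primitives; take the origin at the lower-left of the bounding box.
Web: 10 × 250, A = 2 500 mm², y = 125 mm, Ī = 13 020 833 mm⁴.
Top flange (beyond web): 80 × 20, A = 1 600 mm², y = 240 mm, Ī = 53333.33 mm⁴.
Bottom flange (beyond web): 80 × 20, A = 1 600 mm², y = 10 mm, Ī = 53333.33 mm⁴.
By symmetry the centroid is at mid-height, ȳ = 125 mm.
Transfer each piece to the horizontal axis through the centroid using Ī + A·d² with d = y − 125:
  web: d = 0 mm → contributes +13 020 833 mm⁴
  top flange (beyond web): d = 115 mm → contributes +21 213 333 mm⁴
  bottom flange (beyond web): d = -115 mm → contributes +21 213 333 mm⁴
Total I = 55 447 500 mm⁴.
Radius of gyration: k = √(I/A) = √(55 447 500 / 5 700) = 98.62876 mm.

k_x ≈ 98.629 mm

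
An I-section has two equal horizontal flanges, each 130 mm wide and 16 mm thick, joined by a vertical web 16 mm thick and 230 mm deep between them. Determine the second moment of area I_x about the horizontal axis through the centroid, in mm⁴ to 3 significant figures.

Treat the section as a set of non-overlapping primitives; coordinates are from the bounding-box lower-left.
Bottom flange: 130 × 16, A = 2 080 mm², y = 8 mm, Ī = 44 373 mm⁴.
Web: 16 × 230, A = 3 680 mm², y = 131 mm, Ī = 16 222 667 mm⁴.
Top flange: 130 × 16, A = 2 080 mm², y = 254 mm, Ī = 44 373 mm⁴.
By symmetry the centroid is at mid-height, ȳ = 131 mm.
Transfer each piece to the horizontal axis through the centroid using Ī + A·d² with d = y − 131:
  bottom flange: d = -123 mm → contributes +31 512 693 mm⁴
  web: d = 0 mm → contributes +16 222 667 mm⁴
  top flange: d = 123 mm → contributes +31 512 693 mm⁴
Total I = 79 248 053 mm⁴.

I_x ≈ 7.92 × 10⁷ mm⁴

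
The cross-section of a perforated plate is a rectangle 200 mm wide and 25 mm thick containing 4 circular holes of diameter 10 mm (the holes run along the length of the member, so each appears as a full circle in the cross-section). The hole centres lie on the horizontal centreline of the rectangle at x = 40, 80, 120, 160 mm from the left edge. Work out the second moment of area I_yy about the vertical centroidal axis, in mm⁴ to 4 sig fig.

Split into non-overlapping primitives; take the origin at the lower-left of the bounding box.
Plate: 200 × 25, A = 5 000 mm², x = 100 mm, Ī = 16 666 667 mm⁴.
Hole 1 (subtracted): ⌀10, A = 78.5398 mm², x = 40 mm, Ī = 490.874 mm⁴.
Hole 2 (subtracted): ⌀10, A = 78.5398 mm², x = 80 mm, Ī = 490.874 mm⁴.
Hole 3 (subtracted): ⌀10, A = 78.5398 mm², x = 120 mm, Ī = 490.874 mm⁴.
Hole 4 (subtracted): ⌀10, A = 78.5398 mm², x = 160 mm, Ī = 490.874 mm⁴.
By symmetry the centroid is at mid-width, x̄ = 100 mm.
Transfer each piece to the vertical centroidal axis using Ī + A·d² with d = x − 100:
  plate: d = 0 mm → contributes +16 666 667 mm⁴
  hole 1: d = -60 mm → contributes −283 234 mm⁴
  hole 2: d = -20 mm → contributes −31906.8 mm⁴
  hole 3: d = 20 mm → contributes −31906.8 mm⁴
  hole 4: d = 60 mm → contributes −283 234 mm⁴
Total I = 16 036 385 mm⁴.

I_yy ≈ 1.604 × 10⁷ mm⁴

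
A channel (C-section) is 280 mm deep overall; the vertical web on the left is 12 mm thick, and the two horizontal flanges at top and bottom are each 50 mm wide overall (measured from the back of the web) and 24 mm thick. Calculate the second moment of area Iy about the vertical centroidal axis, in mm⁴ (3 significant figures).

Break the section into simple shapes (no overlaps), measuring from the bottom-left corner of the bounding box.
Web: 12 × 280, A = 3 360 mm², x = 6 mm, Ī = 40 320 mm⁴.
Top flange (beyond web): 38 × 24, A = 912 mm², x = 31 mm, Ī = 109 744 mm⁴.
Bottom flange (beyond web): 38 × 24, A = 912 mm², x = 31 mm, Ī = 109 744 mm⁴.
Centroid: x̄ = ΣA·x / ΣA = 14.796 mm.
Transfer each piece to the vertical centroidal axis using Ī + A·d² with d = x − 14.796:
  web: d = -8.7963 mm → contributes +300 299 mm⁴
  top flange (beyond web): d = 16.204 mm → contributes +349 199 mm⁴
  bottom flange (beyond web): d = 16.204 mm → contributes +349 199 mm⁴
Total I = 998 697 mm⁴.

Iy ≈ 9.99 × 10⁵ mm⁴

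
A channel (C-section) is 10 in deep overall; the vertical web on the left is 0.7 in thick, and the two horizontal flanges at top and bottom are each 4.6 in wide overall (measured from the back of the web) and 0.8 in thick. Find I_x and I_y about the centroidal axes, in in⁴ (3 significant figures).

Treat the section as a set of non-overlapping primitives; coordinates are from the bounding-box lower-left.
Web: 0.7 × 10, A = 7 in², y = 5 in, Ī = 58.333 in⁴.
Top flange (beyond web): 3.9 × 0.8, A = 3.12 in², y = 9.6 in, Ī = 0.1664 in⁴.
Bottom flange (beyond web): 3.9 × 0.8, A = 3.12 in², y = 0.4 in, Ī = 0.1664 in⁴.
By symmetry the centroid is at mid-height, ȳ = 5 in.
Transfer each piece to the centroidal x-axis using Ī + A·d² with d = y − 5:
  web: d = 0 in → contributes +58.333 in⁴
  top flange (beyond web): d = 4.6 in → contributes +66.186 in⁴
  bottom flange (beyond web): d = -4.6 in → contributes +66.186 in⁴
Total I = 190.7 in⁴.
For the y-axis: x̄ = 1.434 in.
Repeating about the centroidal y-axis gives I_y = 25.647 in⁴.

I_x ≈ 191 in⁴, I_y ≈ 25.6 in⁴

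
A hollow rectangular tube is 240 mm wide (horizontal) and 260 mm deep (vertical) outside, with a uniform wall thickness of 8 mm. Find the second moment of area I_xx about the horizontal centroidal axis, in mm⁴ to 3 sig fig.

I_xx ≈ 8.04 × 10⁷ mm⁴

Treat the section as a set of non-overlapping primitives; coordinates are from the bounding-box lower-left.
Outer rectangle: 240 × 260, A = 62 400 mm², y = 130 mm, Ī = 351 520 000 mm⁴.
Inner void (subtracted): 224 × 244, A = 54 656 mm², y = 130 mm, Ī = 271 166 635 mm⁴.
By symmetry the centroid is at mid-height, ȳ = 130 mm.
All pieces are centred on the horizontal centroidal axis, so I = ΣĪ (holes subtracted) = 80 353 365 mm⁴.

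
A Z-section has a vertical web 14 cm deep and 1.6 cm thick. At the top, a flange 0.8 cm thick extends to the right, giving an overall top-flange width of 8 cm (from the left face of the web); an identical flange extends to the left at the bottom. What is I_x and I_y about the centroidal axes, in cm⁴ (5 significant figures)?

Decompose the section into non-overlapping parts with the origin at the bottom-left of its bounding rectangle.
Web: 1.6 × 14, A = 22.4 cm², y = 7 cm, Ī = 365.8667 cm⁴.
Top flange (beyond web): 6.4 × 0.8, A = 5.12 cm², y = 13.6 cm, Ī = 0.2730667 cm⁴.
Bottom flange (beyond web): 6.4 × 0.8, A = 5.12 cm², y = 0.4 cm, Ī = 0.2730667 cm⁴.
Centroid: ȳ = ΣA·y / ΣA = 7 cm.
Transfer each piece to the centroidal x-axis using Ī + A·d² with d = y − 7:
  web: d = 0 cm → contributes +365.8667 cm⁴
  top flange (beyond web): d = 6.6 cm → contributes +223.3003 cm⁴
  bottom flange (beyond web): d = -6.6 cm → contributes +223.3003 cm⁴
Total I = 812.4672 cm⁴.
For the y-axis: x̄ = 7.2 cm.
Repeating about the centroidal y-axis gives I_y = 203.5712 cm⁴.

I_x ≈ 812.47 cm⁴, I_y ≈ 203.57 cm⁴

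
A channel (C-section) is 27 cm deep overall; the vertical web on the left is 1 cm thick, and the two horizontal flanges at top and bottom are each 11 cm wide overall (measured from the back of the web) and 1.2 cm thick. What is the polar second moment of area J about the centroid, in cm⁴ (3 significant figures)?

Decompose the section into non-overlapping parts with the origin at the bottom-left of its bounding rectangle.
Web: 1 × 27, A = 27 cm², y = 13.5 cm, Ī = 1640.3 cm⁴.
Top flange (beyond web): 10 × 1.2, A = 12 cm², y = 26.4 cm, Ī = 1.44 cm⁴.
Bottom flange (beyond web): 10 × 1.2, A = 12 cm², y = 0.6 cm, Ī = 1.44 cm⁴.
By symmetry the centroid is at mid-height, ȳ = 13.5 cm.
Transfer each piece to the centroidal x-axis using Ī + A·d² with d = y − 13.5:
  web: d = 0 cm → contributes +1640.3 cm⁴
  top flange (beyond web): d = 12.9 cm → contributes +1998.4 cm⁴
  bottom flange (beyond web): d = -12.9 cm → contributes +1998.4 cm⁴
Total I = 5 637 cm⁴.
For the y-axis: x̄ = 3.0882 cm.
Repeating about the centroidal y-axis gives I_y = 586.6 cm⁴.
Polar second moment: J = I_x + I_y = 6223.6 cm⁴.

J ≈ 6220 cm⁴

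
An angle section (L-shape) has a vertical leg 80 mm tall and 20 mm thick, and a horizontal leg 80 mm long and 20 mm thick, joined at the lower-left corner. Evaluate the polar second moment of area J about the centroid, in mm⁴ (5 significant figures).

Treat the section as a set of non-overlapping primitives; coordinates are from the bounding-box lower-left.
Vertical leg: 20 × 80, A = 1 600 mm², y = 40 mm, Ī = 853333.3 mm⁴.
Horizontal leg (remainder): 60 × 20, A = 1 200 mm², y = 10 mm, Ī = 40 000 mm⁴.
Centroid: ȳ = ΣA·y / ΣA = 27.14286 mm.
Transfer each piece to the centroidal x-axis using Ī + A·d² with d = y − 27.14286:
  vertical leg: d = 12.85714 mm → contributes +1 117 823 mm⁴
  horizontal leg (remainder): d = -17.14286 mm → contributes +392653.1 mm⁴
Total I = 1 510 476 mm⁴.
For the y-axis: x̄ = 27.14286 mm.
Repeating about the centroidal y-axis gives I_y = 1 510 476 mm⁴.
Polar second moment: J = I_x + I_y = 3 020 952 mm⁴.

J ≈ 3.0210 × 10⁶ mm⁴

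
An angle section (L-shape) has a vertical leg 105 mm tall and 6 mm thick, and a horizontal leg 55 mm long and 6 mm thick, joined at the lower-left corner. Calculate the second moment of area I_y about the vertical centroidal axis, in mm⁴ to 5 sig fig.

Break the section into simple shapes (no overlaps), measuring from the bottom-left corner of the bounding box.
Vertical leg: 6 × 105, A = 630 mm², x = 3 mm, Ī = 1 890 mm⁴.
Horizontal leg (remainder): 49 × 6, A = 294 mm², x = 30.5 mm, Ī = 58824.5 mm⁴.
Centroid: x̄ = ΣA·x / ΣA = 11.75 mm.
Transfer each piece to the vertical centroidal axis using Ī + A·d² with d = x − 11.75:
  vertical leg: d = -8.75 mm → contributes +50124.38 mm⁴
  horizontal leg (remainder): d = 18.75 mm → contributes +162183.9 mm⁴
Total I = 212308.3 mm⁴.

I_y ≈ 2.1231 × 10⁵ mm⁴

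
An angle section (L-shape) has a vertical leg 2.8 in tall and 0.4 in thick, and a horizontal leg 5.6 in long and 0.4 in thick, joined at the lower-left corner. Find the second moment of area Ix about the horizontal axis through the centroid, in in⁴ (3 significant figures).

Ix ≈ 1.81 in⁴

Split into non-overlapping primitives; take the origin at the lower-left of the bounding box.
Vertical leg: 0.4 × 2.8, A = 1.12 in², y = 1.4 in, Ī = 0.73173 in⁴.
Horizontal leg (remainder): 5.2 × 0.4, A = 2.08 in², y = 0.2 in, Ī = 0.027733 in⁴.
Centroid: ȳ = ΣA·y / ΣA = 0.62 in.
Transfer each piece to the horizontal axis through the centroid using Ī + A·d² with d = y − 0.62:
  vertical leg: d = 0.78 in → contributes +1.4131 in⁴
  horizontal leg (remainder): d = -0.42 in → contributes +0.39465 in⁴
Total I = 1.8078 in⁴.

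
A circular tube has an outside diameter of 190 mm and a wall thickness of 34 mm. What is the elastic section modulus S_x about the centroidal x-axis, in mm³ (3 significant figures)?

Treat the section as a set of non-overlapping primitives; coordinates are from the bounding-box lower-left.
Outer circle: ⌀190, A = 28 353 mm², y = 95 mm, Ī = 63 971 171 mm⁴.
Bore (subtracted): ⌀122, A = 11 690 mm², y = 95 mm, Ī = 10 874 498 mm⁴.
By symmetry the centroid is at mid-height, ȳ = 95 mm.
All pieces are centred on the centroidal x-axis, so I = ΣĪ (holes subtracted) = 53 096 673 mm⁴.
Extreme fibre distance c = 95 mm; S = I/c = 558 912 mm³.

S_x ≈ 5.59 × 10⁵ mm³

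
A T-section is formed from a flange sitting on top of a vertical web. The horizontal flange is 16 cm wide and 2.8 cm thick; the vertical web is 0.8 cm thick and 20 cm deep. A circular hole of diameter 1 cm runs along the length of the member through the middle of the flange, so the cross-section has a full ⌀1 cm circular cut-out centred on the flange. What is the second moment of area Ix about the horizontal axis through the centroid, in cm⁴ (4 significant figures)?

Break the section into simple shapes (no overlaps), measuring from the bottom-left corner of the bounding box.
Flange: 16 × 2.8, A = 44.8 cm², y = 21.4 cm, Ī = 29.2693 cm⁴.
Web: 0.8 × 20, A = 16 cm², y = 10 cm, Ī = 533.333 cm⁴.
Hole (subtracted): ⌀1, A = 0.785398 cm², y = 21.4 cm, Ī = 0.0490874 cm⁴.
Centroid: ȳ = ΣA·y / ΣA = 18.3607 cm.
Transfer each piece to the horizontal axis through the centroid using Ī + A·d² with d = y − 18.3607:
  flange: d = 3.03926 cm → contributes +443.092 cm⁴
  web: d = -8.36074 cm → contributes +1651.76 cm⁴
  hole: d = 3.03926 cm → contributes −7.30389 cm⁴
Total I = 2087.55 cm⁴.

Ix ≈ 2088 cm⁴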